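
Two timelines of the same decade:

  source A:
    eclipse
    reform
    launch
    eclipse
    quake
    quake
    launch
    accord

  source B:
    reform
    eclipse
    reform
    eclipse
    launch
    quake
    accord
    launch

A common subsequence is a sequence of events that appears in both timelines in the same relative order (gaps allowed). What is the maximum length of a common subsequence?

5

Match eclipse [1,2], reform [2,3], launch [3,5], quake [5,6], launch [7,8] — 5 events in the same relative order in both. dp[8][8] = 5 confirms this is the maximum.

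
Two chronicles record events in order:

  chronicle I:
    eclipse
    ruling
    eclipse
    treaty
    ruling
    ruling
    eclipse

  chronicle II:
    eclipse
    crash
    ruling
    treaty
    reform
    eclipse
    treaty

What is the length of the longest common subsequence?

Match eclipse at chronicle I[1]=chronicle II[1] → ruling at chronicle I[2]=chronicle II[3] → eclipse at chronicle I[3]=chronicle II[6] → treaty at chronicle I[4]=chronicle II[7] — 4 events in the same relative order in both, and the DP table's final entry dp[7][7] is also 4, so no common subsequence is longer.

4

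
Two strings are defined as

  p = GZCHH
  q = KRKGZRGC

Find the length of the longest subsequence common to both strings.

Let dp[i][j] be the LCS length of the first i characters of p and the first j characters of q. dp[i][j] = dp[i-1][j-1]+1 when the i-th and j-th characters match, else max(dp[i-1][j], dp[i][j-1]).
    ·  K  R  K  G  Z  R  G  C
 ·  0  0  0  0  0  0  0  0  0
 G  0  0  0  0  1  1  1  1  1
 Z  0  0  0  0  1  2  2  2  2
 C  0  0  0  0  1  2  2  2  3
 H  0  0  0  0  1  2  2  2  3
 H  0  0  0  0  1  2  2  2  3
dp[5][8] = 3. One LCS (by backtracking along matches): GZC.

3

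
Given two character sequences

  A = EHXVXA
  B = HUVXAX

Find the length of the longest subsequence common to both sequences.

Taking H [2,1], then V [4,3], then X [5,4], then A [6,5] gives a common subsequence of length 4. The LCS DP gives dp[6][6] = 4, so this is optimal.

4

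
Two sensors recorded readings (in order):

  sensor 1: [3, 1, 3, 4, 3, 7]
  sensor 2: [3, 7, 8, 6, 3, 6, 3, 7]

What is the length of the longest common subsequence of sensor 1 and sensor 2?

Pick 3 [1,1], 3 [3,5], 3 [5,7], 7 [6,8]; all 4 values appear in both, in order. Since dp[6][8] = 4, nothing longer is possible.

4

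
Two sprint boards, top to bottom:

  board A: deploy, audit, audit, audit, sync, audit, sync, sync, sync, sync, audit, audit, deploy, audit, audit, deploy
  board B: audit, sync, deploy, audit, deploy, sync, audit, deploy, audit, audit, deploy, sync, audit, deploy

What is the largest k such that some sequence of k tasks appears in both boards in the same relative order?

9

One common subsequence of length 9: deploy (board A #1, board B #3), audit (board A #2, board B #4), sync (board A #5, board B #6), audit (board A #6, board B #7), audit (board A #11, board B #9), audit (board A #12, board B #10), deploy (board A #13, board B #11), audit (board A #15, board B #13), deploy (board A #16, board B #14). The LCS DP gives dp[16][14] = 9, so this is optimal.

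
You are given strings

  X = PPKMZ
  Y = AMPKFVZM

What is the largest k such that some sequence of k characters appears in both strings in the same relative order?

Taking P [2,3], K [3,4], M [4,8] gives a common subsequence of length 3. dp[5][8] = 3 confirms this is the maximum.

3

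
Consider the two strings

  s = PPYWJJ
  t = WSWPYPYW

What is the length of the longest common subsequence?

Pick P [1,4] → P [2,6] → Y [3,7] → W [4,8]; all 4 characters appear in both, in order, and the DP table's final entry dp[6][8] is also 4, so no common subsequence is longer.

4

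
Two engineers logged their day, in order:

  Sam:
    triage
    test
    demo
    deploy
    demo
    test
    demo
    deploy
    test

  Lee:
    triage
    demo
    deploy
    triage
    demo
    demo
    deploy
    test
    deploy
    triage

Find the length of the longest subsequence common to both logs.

Taking triage (Sam #1, Lee #1), demo (Sam #3, Lee #2), deploy (Sam #4, Lee #3), demo (Sam #5, Lee #5), demo (Sam #7, Lee #6), deploy (Sam #8, Lee #7), test (Sam #9, Lee #8) gives a common subsequence of length 7. Since dp[9][10] = 7, nothing longer is possible.

7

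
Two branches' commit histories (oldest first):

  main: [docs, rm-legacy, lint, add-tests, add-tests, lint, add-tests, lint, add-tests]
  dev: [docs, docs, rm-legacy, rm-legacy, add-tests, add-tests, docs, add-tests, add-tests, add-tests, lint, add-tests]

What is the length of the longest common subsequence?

Taking docs (main #1, dev #2), then rm-legacy (main #2, dev #4), then add-tests (main #4, dev #8), then add-tests (main #5, dev #9), then add-tests (main #7, dev #10), then lint (main #8, dev #11), then add-tests (main #9, dev #12) gives a common subsequence of length 7. The LCS DP gives dp[9][12] = 7, so this is optimal.

7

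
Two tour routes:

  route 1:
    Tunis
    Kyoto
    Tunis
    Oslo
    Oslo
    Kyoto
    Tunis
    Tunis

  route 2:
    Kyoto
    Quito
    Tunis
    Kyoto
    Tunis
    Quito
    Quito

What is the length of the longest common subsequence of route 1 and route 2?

One common subsequence of length 4: Kyoto (route 1 #2, route 2 #1) → Tunis (route 1 #3, route 2 #3) → Kyoto (route 1 #6, route 2 #4) → Tunis (route 1 #7, route 2 #5). dp[8][7] = 4 confirms this is the maximum.

4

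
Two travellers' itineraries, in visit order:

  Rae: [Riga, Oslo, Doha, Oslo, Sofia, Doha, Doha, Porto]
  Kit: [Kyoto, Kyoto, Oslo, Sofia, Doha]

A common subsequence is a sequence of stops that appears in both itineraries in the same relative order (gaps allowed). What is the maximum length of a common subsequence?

Taking Oslo (Rae #4, Kit #3) → Sofia (Rae #5, Kit #4) → Doha (Rae #7, Kit #5) gives a common subsequence of length 3. The LCS DP gives dp[8][5] = 3, so this is optimal.

3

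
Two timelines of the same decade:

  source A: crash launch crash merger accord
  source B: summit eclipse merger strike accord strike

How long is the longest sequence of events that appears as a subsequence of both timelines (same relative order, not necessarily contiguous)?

Match merger at source A[4]=source B[3] → accord at source A[5]=source B[5] — 2 events in the same relative order in both, and the DP table's final entry dp[5][6] is also 2, so no common subsequence is longer.

2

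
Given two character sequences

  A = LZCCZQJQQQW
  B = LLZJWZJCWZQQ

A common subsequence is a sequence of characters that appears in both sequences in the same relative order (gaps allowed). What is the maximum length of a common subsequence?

6

Let dp[i][j] be the LCS length of the first i characters of A and the first j characters of B. dp[i][j] = dp[i-1][j-1]+1 when the i-th and j-th characters match, else max(dp[i-1][j], dp[i][j-1]).
    ·  L  L  Z  J  W  Z  J  C  W  Z  Q  Q
 ·  0  0  0  0  0  0  0  0  0  0  0  0  0
 L  0  1  1  1  1  1  1  1  1  1  1  1  1
 Z  0  1  1  2  2  2  2  2  2  2  2  2  2
 C  0  1  1  2  2  2  2  2  3  3  3  3  3
 C  0  1  1  2  2  2  2  2  3  3  3  3  3
 Z  0  1  1  2  2  2  3  3  3  3  4  4  4
 Q  0  1  1  2  2  2  3  3  3  3  4  5  5
 J  0  1  1  2  3  3  3  4  4  4  4  5  5
 Q  0  1  1  2  3  3  3  4  4  4  4  5  6
 Q  0  1  1  2  3  3  3  4  4  4  4  5  6
 Q  0  1  1  2  3  3  3  4  4  4  4  5  6
 W  0  1  1  2  3  4  4  4  4  5  5  5  6
dp[11][12] = 6. One LCS (by backtracking along matches): LZCZQQ.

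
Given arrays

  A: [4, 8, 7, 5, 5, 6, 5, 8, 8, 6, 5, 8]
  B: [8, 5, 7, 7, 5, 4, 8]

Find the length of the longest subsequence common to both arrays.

Match 8 (A #2, B #1), then 7 (A #3, B #4), then 5 (A #4, B #5), then 8 (A #12, B #7) — 4 values in the same relative order in both, and the DP table's final entry dp[12][7] is also 4, so no common subsequence is longer.

4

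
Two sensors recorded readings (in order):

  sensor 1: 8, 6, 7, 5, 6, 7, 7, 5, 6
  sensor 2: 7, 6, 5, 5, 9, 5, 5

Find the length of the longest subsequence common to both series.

Taking 6 [2,2] → 5 [4,6] → 5 [8,7] gives a common subsequence of length 3. The LCS DP gives dp[9][7] = 3, so this is optimal.

3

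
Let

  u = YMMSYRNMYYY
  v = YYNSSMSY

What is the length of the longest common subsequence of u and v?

5

Let dp[i][j] be the LCS length of the first i characters of u and the first j characters of v. dp[i][j] = dp[i-1][j-1]+1 when the i-th and j-th characters match, else max(dp[i-1][j], dp[i][j-1]).
    ·  Y  Y  N  S  S  M  S  Y
 ·  0  0  0  0  0  0  0  0  0
 Y  0  1  1  1  1  1  1  1  1
 M  0  1  1  1  1  1  2  2  2
 M  0  1  1  1  1  1  2  2  2
 S  0  1  1  1  2  2  2  3  3
 Y  0  1  2  2  2  2  2  3  4
 R  0  1  2  2  2  2  2  3  4
 N  0  1  2  3  3  3  3  3  4
 M  0  1  2  3  3  3  4  4  4
 Y  0  1  2  3  3  3  4  4  5
 Y  0  1  2  3  3  3  4  4  5
 Y  0  1  2  3  3  3  4  4  5
dp[11][8] = 5. One LCS (by backtracking along matches): YYNMY.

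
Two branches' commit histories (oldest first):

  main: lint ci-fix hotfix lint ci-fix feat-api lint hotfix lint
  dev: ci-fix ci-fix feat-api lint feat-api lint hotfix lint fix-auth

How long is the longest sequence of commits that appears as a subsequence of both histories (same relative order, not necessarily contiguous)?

Taking ci-fix at main[2]=dev[2]; then lint at main[4]=dev[4]; then feat-api at main[6]=dev[5]; then lint at main[7]=dev[6]; then hotfix at main[8]=dev[7]; then lint at main[9]=dev[8] gives a common subsequence of length 6, and the DP table's final entry dp[9][9] is also 6, so no common subsequence is longer.

6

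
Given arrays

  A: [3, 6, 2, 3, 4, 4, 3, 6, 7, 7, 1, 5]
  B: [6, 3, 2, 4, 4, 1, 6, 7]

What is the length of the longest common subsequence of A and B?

6

One common subsequence of length 6: 3 (A #1, B #2), 2 (A #3, B #3), 4 (A #5, B #4), 4 (A #6, B #5), 6 (A #8, B #7), 7 (A #10, B #8), and the DP table's final entry dp[12][8] is also 6, so no common subsequence is longer.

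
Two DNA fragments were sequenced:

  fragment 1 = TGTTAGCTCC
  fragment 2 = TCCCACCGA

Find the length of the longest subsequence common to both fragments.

Match T [1,1], then A [5,5], then C [7,6], then C [9,7] — 4 bases in the same relative order in both, and the DP table's final entry dp[10][9] is also 4, so no common subsequence is longer.

4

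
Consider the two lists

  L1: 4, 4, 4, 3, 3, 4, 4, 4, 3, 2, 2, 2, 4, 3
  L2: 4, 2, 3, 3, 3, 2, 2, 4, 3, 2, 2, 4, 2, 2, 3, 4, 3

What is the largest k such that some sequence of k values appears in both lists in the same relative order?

10

Pick 4 (L1 #1, L2 #1), 3 (L1 #4, L2 #4), 3 (L1 #5, L2 #5), 4 (L1 #8, L2 #8), 3 (L1 #9, L2 #9), 2 (L1 #10, L2 #11), 2 (L1 #11, L2 #13), 2 (L1 #12, L2 #14), 4 (L1 #13, L2 #16), 3 (L1 #14, L2 #17); all 10 values appear in both, in order, and the DP table's final entry dp[14][17] is also 10, so no common subsequence is longer.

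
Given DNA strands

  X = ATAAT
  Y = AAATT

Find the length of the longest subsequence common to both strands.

Pick A (X #1, Y #1); then A (X #3, Y #2); then A (X #4, Y #3); then T (X #5, Y #5); all 4 bases appear in both, in order, and the DP table's final entry dp[5][5] is also 4, so no common subsequence is longer.

4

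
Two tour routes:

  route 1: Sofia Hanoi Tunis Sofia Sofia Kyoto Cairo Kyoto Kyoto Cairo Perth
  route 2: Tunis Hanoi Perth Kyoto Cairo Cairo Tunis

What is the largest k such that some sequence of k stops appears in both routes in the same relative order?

4

Taking Hanoi [2,2], Kyoto [6,4], Cairo [7,5], Cairo [10,6] gives a common subsequence of length 4, and the DP table's final entry dp[11][7] is also 4, so no common subsequence is longer.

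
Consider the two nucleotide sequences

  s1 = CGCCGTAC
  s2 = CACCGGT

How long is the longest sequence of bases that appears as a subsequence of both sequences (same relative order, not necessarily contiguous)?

5

Let dp[i][j] be the LCS length of the first i bases of s1 and the first j bases of s2. dp[i][j] = dp[i-1][j-1]+1 when the i-th and j-th bases match, else max(dp[i-1][j], dp[i][j-1]).
    ·  C  A  C  C  G  G  T
 ·  0  0  0  0  0  0  0  0
 C  0  1  1  1  1  1  1  1
 G  0  1  1  1  1  2  2  2
 C  0  1  1  2  2  2  2  2
 C  0  1  1  2  3  3  3  3
 G  0  1  1  2  3  4  4  4
 T  0  1  1  2  3  4  4  5
 A  0  1  2  2  3  4  4  5
 C  0  1  2  3  3  4  4  5
dp[8][7] = 5. One LCS (by backtracking along matches): CCCGT.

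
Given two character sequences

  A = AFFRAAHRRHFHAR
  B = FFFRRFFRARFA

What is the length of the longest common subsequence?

7

Taking F [2,6], then F [3,7], then R [4,8], then A [6,9], then R [9,10], then F [11,11], then A [13,12] gives a common subsequence of length 7. Since dp[14][12] = 7, nothing longer is possible.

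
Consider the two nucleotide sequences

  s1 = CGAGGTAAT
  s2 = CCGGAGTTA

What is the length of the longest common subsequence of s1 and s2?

6

One common subsequence of length 6: C at s1[1]=s2[2], G at s1[2]=s2[4], A at s1[3]=s2[5], G at s1[4]=s2[6], T at s1[6]=s2[8], A at s1[8]=s2[9]. The LCS DP gives dp[9][9] = 6, so this is optimal.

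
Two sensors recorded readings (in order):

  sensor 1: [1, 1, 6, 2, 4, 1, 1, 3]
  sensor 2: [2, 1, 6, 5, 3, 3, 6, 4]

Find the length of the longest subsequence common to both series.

3

Taking 1 [1,2] → 6 [3,7] → 4 [5,8] gives a common subsequence of length 3. Since dp[8][8] = 3, nothing longer is possible.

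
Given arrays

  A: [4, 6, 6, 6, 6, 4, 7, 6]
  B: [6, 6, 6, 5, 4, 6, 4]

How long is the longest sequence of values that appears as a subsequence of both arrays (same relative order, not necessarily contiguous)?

Match 6 (A #2, B #1) → 6 (A #3, B #2) → 6 (A #4, B #3) → 6 (A #5, B #6) → 4 (A #6, B #7) — 5 values in the same relative order in both. Since dp[8][7] = 5, nothing longer is possible.

5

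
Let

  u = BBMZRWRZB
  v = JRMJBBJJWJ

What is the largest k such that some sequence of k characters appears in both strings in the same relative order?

3

Let dp[i][j] be the LCS length of the first i characters of u and the first j characters of v. dp[i][j] = dp[i-1][j-1]+1 when the i-th and j-th characters match, else max(dp[i-1][j], dp[i][j-1]).
    ·  J  R  M  J  B  B  J  J  W  J
 ·  0  0  0  0  0  0  0  0  0  0  0
 B  0  0  0  0  0  1  1  1  1  1  1
 B  0  0  0  0  0  1  2  2  2  2  2
 M  0  0  0  1  1  1  2  2  2  2  2
 Z  0  0  0  1  1  1  2  2  2  2  2
 R  0  0  1  1  1  1  2  2  2  2  2
 W  0  0  1  1  1  1  2  2  2  3  3
 R  0  0  1  1  1  1  2  2  2  3  3
 Z  0  0  1  1  1  1  2  2  2  3  3
 B  0  0  1  1  1  2  2  2  2  3  3
dp[9][10] = 3. One LCS (by backtracking along matches): BBW.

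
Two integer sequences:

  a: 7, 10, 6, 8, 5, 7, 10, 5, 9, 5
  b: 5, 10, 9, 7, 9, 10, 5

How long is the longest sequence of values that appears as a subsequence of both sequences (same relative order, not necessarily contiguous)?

Match 10 (a #2, b #2); then 7 (a #6, b #4); then 10 (a #7, b #6); then 5 (a #10, b #7) — 4 values in the same relative order in both, and the DP table's final entry dp[10][7] is also 4, so no common subsequence is longer.

4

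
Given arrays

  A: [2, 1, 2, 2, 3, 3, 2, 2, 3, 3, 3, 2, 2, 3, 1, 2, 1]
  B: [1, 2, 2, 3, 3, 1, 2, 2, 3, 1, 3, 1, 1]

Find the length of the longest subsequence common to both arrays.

Pick 1 at A[2]=B[1], then 2 at A[3]=B[2], then 2 at A[4]=B[3], then 3 at A[5]=B[4], then 3 at A[6]=B[5], then 2 at A[7]=B[7], then 2 at A[8]=B[8], then 3 at A[9]=B[9], then 3 at A[14]=B[11], then 1 at A[15]=B[12], then 1 at A[17]=B[13]; all 11 values appear in both, in order. dp[17][13] = 11 confirms this is the maximum.

11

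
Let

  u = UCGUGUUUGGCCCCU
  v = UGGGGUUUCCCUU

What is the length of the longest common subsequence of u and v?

One common subsequence of length 10: U (u #1, v #1), G (u #3, v #4), G (u #5, v #5), U (u #6, v #6), U (u #7, v #7), U (u #8, v #8), C (u #11, v #9), C (u #12, v #10), C (u #13, v #11), U (u #15, v #13). Since dp[15][13] = 10, nothing longer is possible.

10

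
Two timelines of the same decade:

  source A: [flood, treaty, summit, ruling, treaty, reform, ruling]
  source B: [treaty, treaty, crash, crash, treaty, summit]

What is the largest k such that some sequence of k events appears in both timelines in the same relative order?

Taking treaty [2,5], summit [3,6] gives a common subsequence of length 2, and the DP table's final entry dp[7][6] is also 2, so no common subsequence is longer.

2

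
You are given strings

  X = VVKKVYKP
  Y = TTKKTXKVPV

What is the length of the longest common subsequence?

4

Pick K (X #3, Y #4), K (X #4, Y #7), V (X #5, Y #8), P (X #8, Y #9); all 4 characters appear in both, in order. The LCS DP gives dp[8][10] = 4, so this is optimal.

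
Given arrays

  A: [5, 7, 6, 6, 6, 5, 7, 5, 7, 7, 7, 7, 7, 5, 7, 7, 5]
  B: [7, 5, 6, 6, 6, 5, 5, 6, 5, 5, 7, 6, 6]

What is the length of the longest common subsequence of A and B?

One common subsequence of length 8: 5 [1,2] → 6 [3,3] → 6 [4,4] → 6 [5,5] → 5 [6,7] → 5 [8,9] → 5 [14,10] → 7 [15,11]. The LCS DP gives dp[17][13] = 8, so this is optimal.

8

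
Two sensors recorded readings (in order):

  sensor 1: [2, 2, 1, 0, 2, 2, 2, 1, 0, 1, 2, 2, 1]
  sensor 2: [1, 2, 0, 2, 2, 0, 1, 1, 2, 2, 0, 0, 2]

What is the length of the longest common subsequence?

Pick 2 at sensor 1[2]=sensor 2[2] → 0 at sensor 1[4]=sensor 2[3] → 2 at sensor 1[5]=sensor 2[4] → 2 at sensor 1[6]=sensor 2[5] → 1 at sensor 1[8]=sensor 2[7] → 1 at sensor 1[10]=sensor 2[8] → 2 at sensor 1[11]=sensor 2[10] → 2 at sensor 1[12]=sensor 2[13]; all 8 values appear in both, in order, and the DP table's final entry dp[13][13] is also 8, so no common subsequence is longer.

8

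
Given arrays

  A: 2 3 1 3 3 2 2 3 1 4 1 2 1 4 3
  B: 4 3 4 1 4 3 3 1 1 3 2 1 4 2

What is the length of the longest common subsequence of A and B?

Pick 3 [2,2] → 1 [3,4] → 3 [5,6] → 3 [8,7] → 1 [9,8] → 1 [11,9] → 2 [12,11] → 1 [13,12] → 4 [14,13]; all 9 values appear in both, in order. Since dp[15][14] = 9, nothing longer is possible.

9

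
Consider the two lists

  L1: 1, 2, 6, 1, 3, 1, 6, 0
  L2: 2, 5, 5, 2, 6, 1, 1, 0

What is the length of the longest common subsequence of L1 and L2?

Let dp[i][j] be the LCS length of the first i values of L1 and the first j values of L2. dp[i][j] = dp[i-1][j-1]+1 when the i-th and j-th values match, else max(dp[i-1][j], dp[i][j-1]).
    ·  2  5  5  2  6  1  1  0
 ·  0  0  0  0  0  0  0  0  0
 1  0  0  0  0  0  0  1  1  1
 2  0  1  1  1  1  1  1  1  1
 6  0  1  1  1  1  2  2  2  2
 1  0  1  1  1  1  2  3  3  3
 3  0  1  1  1  1  2  3  3  3
 1  0  1  1  1  1  2  3  4  4
 6  0  1  1  1  1  2  3  4  4
 0  0  1  1  1  1  2  3  4  5
dp[8][8] = 5. One LCS (by backtracking along matches): 2, 6, 1, 1, 0.

5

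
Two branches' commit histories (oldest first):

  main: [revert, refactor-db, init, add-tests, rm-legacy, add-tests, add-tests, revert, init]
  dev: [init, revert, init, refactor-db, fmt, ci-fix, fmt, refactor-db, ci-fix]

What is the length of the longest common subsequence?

3

Match init [3,1], then revert [8,2], then init [9,3] — 3 commits in the same relative order in both. dp[9][9] = 3 confirms this is the maximum.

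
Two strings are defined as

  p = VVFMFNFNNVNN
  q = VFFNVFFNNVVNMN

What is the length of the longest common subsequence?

10

Taking V at p[2]=q[1]; then F at p[3]=q[2]; then F at p[5]=q[3]; then N at p[6]=q[4]; then F at p[7]=q[7]; then N at p[8]=q[8]; then N at p[9]=q[9]; then V at p[10]=q[11]; then N at p[11]=q[12]; then N at p[12]=q[14] gives a common subsequence of length 10, and the DP table's final entry dp[12][14] is also 10, so no common subsequence is longer.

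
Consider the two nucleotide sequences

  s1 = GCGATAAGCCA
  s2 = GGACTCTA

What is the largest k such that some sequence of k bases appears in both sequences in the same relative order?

6

Let dp[i][j] be the LCS length of the first i bases of s1 and the first j bases of s2. dp[i][j] = dp[i-1][j-1]+1 when the i-th and j-th bases match, else max(dp[i-1][j], dp[i][j-1]).
    ·  G  G  A  C  T  C  T  A
 ·  0  0  0  0  0  0  0  0  0
 G  0  1  1  1  1  1  1  1  1
 C  0  1  1  1  2  2  2  2  2
 G  0  1  2  2  2  2  2  2  2
 A  0  1  2  3  3  3  3  3  3
 T  0  1  2  3  3  4  4  4  4
 A  0  1  2  3  3  4  4  4  5
 A  0  1  2  3  3  4  4  4  5
 G  0  1  2  3  3  4  4  4  5
 C  0  1  2  3  4  4  5  5  5
 C  0  1  2  3  4  4  5  5  5
 A  0  1  2  3  4  4  5  5  6
dp[11][8] = 6. One LCS (by backtracking along matches): GGATCA.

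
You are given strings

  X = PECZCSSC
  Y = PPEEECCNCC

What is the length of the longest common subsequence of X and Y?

One common subsequence of length 5: P (X #1, Y #2); then E (X #2, Y #5); then C (X #3, Y #7); then C (X #5, Y #9); then C (X #8, Y #10). dp[8][10] = 5 confirms this is the maximum.

5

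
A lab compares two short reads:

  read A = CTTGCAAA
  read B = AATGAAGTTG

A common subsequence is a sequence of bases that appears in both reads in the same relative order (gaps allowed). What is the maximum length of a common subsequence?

4

Pick T [3,3] → G [4,4] → A [6,5] → A [7,6]; all 4 bases appear in both, in order, and the DP table's final entry dp[8][10] is also 4, so no common subsequence is longer.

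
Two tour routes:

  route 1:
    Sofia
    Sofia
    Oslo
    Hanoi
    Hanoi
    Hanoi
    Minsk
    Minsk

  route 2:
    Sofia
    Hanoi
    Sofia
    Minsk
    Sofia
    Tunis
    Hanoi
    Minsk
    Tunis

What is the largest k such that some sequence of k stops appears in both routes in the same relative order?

One common subsequence of length 4: Sofia [1,3] → Sofia [2,5] → Hanoi [6,7] → Minsk [7,8]. The LCS DP gives dp[8][9] = 4, so this is optimal.

4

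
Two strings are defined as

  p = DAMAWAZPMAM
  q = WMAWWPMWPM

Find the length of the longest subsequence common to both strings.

6

Taking M [3,2], then A [4,3], then W [5,5], then P [8,6], then M [9,7], then M [11,10] gives a common subsequence of length 6. Since dp[11][10] = 6, nothing longer is possible.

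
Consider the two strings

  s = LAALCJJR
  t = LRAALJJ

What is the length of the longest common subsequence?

6

Let dp[i][j] be the LCS length of the first i characters of s and the first j characters of t. dp[i][j] = dp[i-1][j-1]+1 when the i-th and j-th characters match, else max(dp[i-1][j], dp[i][j-1]).
    ·  L  R  A  A  L  J  J
 ·  0  0  0  0  0  0  0  0
 L  0  1  1  1  1  1  1  1
 A  0  1  1  2  2  2  2  2
 A  0  1  1  2  3  3  3  3
 L  0  1  1  2  3  4  4  4
 C  0  1  1  2  3  4  4  4
 J  0  1  1  2  3  4  5  5
 J  0  1  1  2  3  4  5  6
 R  0  1  2  2  3  4  5  6
dp[8][7] = 6. One LCS (by backtracking along matches): LAALJJ.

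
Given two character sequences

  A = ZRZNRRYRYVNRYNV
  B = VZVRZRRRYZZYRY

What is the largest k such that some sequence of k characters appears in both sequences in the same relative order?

9

Match Z at A[1]=B[2]; then R at A[2]=B[4]; then Z at A[3]=B[5]; then R at A[5]=B[7]; then R at A[6]=B[8]; then Y at A[7]=B[9]; then Y at A[9]=B[12]; then R at A[12]=B[13]; then Y at A[13]=B[14] — 9 characters in the same relative order in both, and the DP table's final entry dp[15][14] is also 9, so no common subsequence is longer.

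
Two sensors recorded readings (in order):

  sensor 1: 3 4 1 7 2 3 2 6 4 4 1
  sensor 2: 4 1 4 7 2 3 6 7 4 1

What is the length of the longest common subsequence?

8

Pick 4 (sensor 1 #2, sensor 2 #1) → 1 (sensor 1 #3, sensor 2 #2) → 7 (sensor 1 #4, sensor 2 #4) → 2 (sensor 1 #5, sensor 2 #5) → 3 (sensor 1 #6, sensor 2 #6) → 6 (sensor 1 #8, sensor 2 #7) → 4 (sensor 1 #10, sensor 2 #9) → 1 (sensor 1 #11, sensor 2 #10); all 8 values appear in both, in order. Since dp[11][10] = 8, nothing longer is possible.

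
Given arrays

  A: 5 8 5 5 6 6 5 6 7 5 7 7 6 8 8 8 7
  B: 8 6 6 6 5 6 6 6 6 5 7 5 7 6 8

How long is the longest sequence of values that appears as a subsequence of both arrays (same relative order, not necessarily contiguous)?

10

Taking 8 (A #2, B #1), 5 (A #3, B #5), 6 (A #5, B #8), 6 (A #6, B #9), 5 (A #7, B #10), 7 (A #9, B #11), 5 (A #10, B #12), 7 (A #12, B #13), 6 (A #13, B #14), 8 (A #16, B #15) gives a common subsequence of length 10. dp[17][15] = 10 confirms this is the maximum.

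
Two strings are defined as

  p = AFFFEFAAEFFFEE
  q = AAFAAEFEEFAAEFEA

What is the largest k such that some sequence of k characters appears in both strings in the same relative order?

One common subsequence of length 10: A at p[1]=q[2], then F at p[2]=q[3], then F at p[3]=q[7], then E at p[5]=q[9], then F at p[6]=q[10], then A at p[7]=q[11], then A at p[8]=q[12], then E at p[9]=q[13], then F at p[12]=q[14], then E at p[13]=q[15], and the DP table's final entry dp[14][16] is also 10, so no common subsequence is longer.

10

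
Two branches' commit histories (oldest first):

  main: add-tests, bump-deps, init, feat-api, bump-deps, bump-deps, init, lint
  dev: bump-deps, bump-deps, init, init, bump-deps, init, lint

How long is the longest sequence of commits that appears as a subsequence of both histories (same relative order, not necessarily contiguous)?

Match bump-deps (main #2, dev #2); then init (main #3, dev #4); then bump-deps (main #6, dev #5); then init (main #7, dev #6); then lint (main #8, dev #7) — 5 commits in the same relative order in both. Since dp[8][7] = 5, nothing longer is possible.

5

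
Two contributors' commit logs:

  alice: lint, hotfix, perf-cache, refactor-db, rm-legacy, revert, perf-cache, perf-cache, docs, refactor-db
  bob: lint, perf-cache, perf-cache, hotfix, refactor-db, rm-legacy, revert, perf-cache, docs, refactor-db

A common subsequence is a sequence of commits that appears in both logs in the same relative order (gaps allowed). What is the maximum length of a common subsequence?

Match lint (alice #1, bob #1) → hotfix (alice #2, bob #4) → refactor-db (alice #4, bob #5) → rm-legacy (alice #5, bob #6) → revert (alice #6, bob #7) → perf-cache (alice #8, bob #8) → docs (alice #9, bob #9) → refactor-db (alice #10, bob #10) — 8 commits in the same relative order in both. The LCS DP gives dp[10][10] = 8, so this is optimal.

8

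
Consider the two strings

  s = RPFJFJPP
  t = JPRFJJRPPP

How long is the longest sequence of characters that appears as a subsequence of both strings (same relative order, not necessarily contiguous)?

6

Taking R [1,3]; then F [3,4]; then J [4,5]; then J [6,6]; then P [7,9]; then P [8,10] gives a common subsequence of length 6. dp[8][10] = 6 confirms this is the maximum.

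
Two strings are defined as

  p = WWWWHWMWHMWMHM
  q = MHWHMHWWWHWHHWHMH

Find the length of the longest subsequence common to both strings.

10

Match W at p[1]=q[3], then W at p[2]=q[7], then W at p[3]=q[8], then W at p[4]=q[9], then H at p[5]=q[10], then W at p[6]=q[11], then W at p[8]=q[14], then H at p[9]=q[15], then M at p[12]=q[16], then H at p[13]=q[17] — 10 characters in the same relative order in both. dp[14][17] = 10 confirms this is the maximum.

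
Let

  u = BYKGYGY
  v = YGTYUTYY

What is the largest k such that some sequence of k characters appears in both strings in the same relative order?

Match Y (u #2, v #1), then G (u #4, v #2), then Y (u #5, v #7), then Y (u #7, v #8) — 4 characters in the same relative order in both. The LCS DP gives dp[7][8] = 4, so this is optimal.

4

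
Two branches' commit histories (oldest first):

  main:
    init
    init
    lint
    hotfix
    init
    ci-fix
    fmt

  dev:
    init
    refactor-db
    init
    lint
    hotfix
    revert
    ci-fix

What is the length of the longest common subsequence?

Match init [1,1], init [2,3], lint [3,4], hotfix [4,5], ci-fix [6,7] — 5 commits in the same relative order in both, and the DP table's final entry dp[7][7] is also 5, so no common subsequence is longer.

5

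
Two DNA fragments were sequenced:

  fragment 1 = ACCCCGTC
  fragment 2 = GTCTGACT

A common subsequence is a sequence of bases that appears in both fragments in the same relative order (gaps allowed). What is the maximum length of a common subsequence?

Pick A (fragment 1 #1, fragment 2 #6); then C (fragment 1 #5, fragment 2 #7); then T (fragment 1 #7, fragment 2 #8); all 3 bases appear in both, in order. dp[8][8] = 3 confirms this is the maximum.

3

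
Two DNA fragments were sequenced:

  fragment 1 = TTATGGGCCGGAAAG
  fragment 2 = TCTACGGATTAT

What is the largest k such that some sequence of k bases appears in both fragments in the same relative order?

8

Taking T (fragment 1 #1, fragment 2 #1); then T (fragment 1 #2, fragment 2 #3); then A (fragment 1 #3, fragment 2 #4); then C (fragment 1 #9, fragment 2 #5); then G (fragment 1 #10, fragment 2 #6); then G (fragment 1 #11, fragment 2 #7); then A (fragment 1 #12, fragment 2 #8); then A (fragment 1 #13, fragment 2 #11) gives a common subsequence of length 8, and the DP table's final entry dp[15][12] is also 8, so no common subsequence is longer.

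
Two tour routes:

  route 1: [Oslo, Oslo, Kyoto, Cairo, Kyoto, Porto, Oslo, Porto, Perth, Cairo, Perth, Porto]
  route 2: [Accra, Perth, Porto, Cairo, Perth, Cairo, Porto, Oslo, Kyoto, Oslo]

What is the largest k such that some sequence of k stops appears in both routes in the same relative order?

4

One common subsequence of length 4: Cairo (route 1 #4, route 2 #4) → Perth (route 1 #9, route 2 #5) → Cairo (route 1 #10, route 2 #6) → Porto (route 1 #12, route 2 #7). Since dp[12][10] = 4, nothing longer is possible.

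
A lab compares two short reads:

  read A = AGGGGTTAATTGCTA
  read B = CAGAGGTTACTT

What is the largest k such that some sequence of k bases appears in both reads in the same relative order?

One common subsequence of length 9: A (read A #1, read B #2), then G (read A #2, read B #3), then G (read A #4, read B #5), then G (read A #5, read B #6), then T (read A #6, read B #7), then T (read A #7, read B #8), then A (read A #8, read B #9), then T (read A #11, read B #11), then T (read A #14, read B #12). dp[15][12] = 9 confirms this is the maximum.

9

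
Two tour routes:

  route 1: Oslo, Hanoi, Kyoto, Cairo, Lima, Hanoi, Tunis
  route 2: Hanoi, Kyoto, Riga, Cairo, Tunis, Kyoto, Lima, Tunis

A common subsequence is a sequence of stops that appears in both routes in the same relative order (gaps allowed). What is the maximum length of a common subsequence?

5

Pick Hanoi [2,1]; then Kyoto [3,2]; then Cairo [4,4]; then Lima [5,7]; then Tunis [7,8]; all 5 stops appear in both, in order. dp[7][8] = 5 confirms this is the maximum.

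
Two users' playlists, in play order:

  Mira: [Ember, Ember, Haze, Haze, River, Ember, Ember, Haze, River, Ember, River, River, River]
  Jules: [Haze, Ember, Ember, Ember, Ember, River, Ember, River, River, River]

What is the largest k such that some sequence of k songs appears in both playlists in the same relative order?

9

One common subsequence of length 9: Ember (Mira #1, Jules #2), then Ember (Mira #2, Jules #3), then Ember (Mira #6, Jules #4), then Ember (Mira #7, Jules #5), then River (Mira #9, Jules #6), then Ember (Mira #10, Jules #7), then River (Mira #11, Jules #8), then River (Mira #12, Jules #9), then River (Mira #13, Jules #10), and the DP table's final entry dp[13][10] is also 9, so no common subsequence is longer.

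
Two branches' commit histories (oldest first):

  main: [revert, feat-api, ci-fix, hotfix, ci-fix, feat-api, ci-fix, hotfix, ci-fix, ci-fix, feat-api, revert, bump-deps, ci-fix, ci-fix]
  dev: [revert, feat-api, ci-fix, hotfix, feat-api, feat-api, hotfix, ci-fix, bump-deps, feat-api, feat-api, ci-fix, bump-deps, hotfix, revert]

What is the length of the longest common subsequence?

One common subsequence of length 9: revert at main[1]=dev[1] → feat-api at main[2]=dev[2] → ci-fix at main[3]=dev[3] → hotfix at main[4]=dev[7] → ci-fix at main[5]=dev[8] → feat-api at main[6]=dev[11] → ci-fix at main[7]=dev[12] → hotfix at main[8]=dev[14] → revert at main[12]=dev[15]. Since dp[15][15] = 9, nothing longer is possible.

9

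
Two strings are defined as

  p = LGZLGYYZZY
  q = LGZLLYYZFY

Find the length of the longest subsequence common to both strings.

8

One common subsequence of length 8: L [1,1]; then G [2,2]; then Z [3,3]; then L [4,5]; then Y [6,6]; then Y [7,7]; then Z [8,8]; then Y [10,10]. Since dp[10][10] = 8, nothing longer is possible.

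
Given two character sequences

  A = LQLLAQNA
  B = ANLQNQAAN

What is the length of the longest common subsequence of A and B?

4

Let dp[i][j] be the LCS length of the first i characters of A and the first j characters of B. dp[i][j] = dp[i-1][j-1]+1 when the i-th and j-th characters match, else max(dp[i-1][j], dp[i][j-1]).
    ·  A  N  L  Q  N  Q  A  A  N
 ·  0  0  0  0  0  0  0  0  0  0
 L  0  0  0  1  1  1  1  1  1  1
 Q  0  0  0  1  2  2  2  2  2  2
 L  0  0  0  1  2  2  2  2  2  2
 L  0  0  0  1  2  2  2  2  2  2
 A  0  1  1  1  2  2  2  3  3  3
 Q  0  1  1  1  2  2  3  3  3  3
 N  0  1  2  2  2  3  3  3  3  4
 A  0  1  2  2  2  3  3  4  4  4
dp[8][9] = 4. One LCS (by backtracking along matches): LQAN.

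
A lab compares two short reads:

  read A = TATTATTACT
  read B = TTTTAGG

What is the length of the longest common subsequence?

5

Let dp[i][j] be the LCS length of the first i bases of read A and the first j bases of read B. dp[i][j] = dp[i-1][j-1]+1 when the i-th and j-th bases match, else max(dp[i-1][j], dp[i][j-1]).
    ·  T  T  T  T  A  G  G
 ·  0  0  0  0  0  0  0  0
 T  0  1  1  1  1  1  1  1
 A  0  1  1  1  1  2  2  2
 T  0  1  2  2  2  2  2  2
 T  0  1  2  3  3  3  3  3
 A  0  1  2  3  3  4  4  4
 T  0  1  2  3  4  4  4  4
 T  0  1  2  3  4  4  4  4
 A  0  1  2  3  4  5  5  5
 C  0  1  2  3  4  5  5  5
 T  0  1  2  3  4  5  5  5
dp[10][7] = 5. One LCS (by backtracking along matches): TTTTA.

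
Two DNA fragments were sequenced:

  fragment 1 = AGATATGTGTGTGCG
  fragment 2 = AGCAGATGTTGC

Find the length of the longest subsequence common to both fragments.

10

Match A [1,1] → G [2,2] → A [3,4] → A [5,6] → T [8,7] → G [9,8] → T [10,9] → T [12,10] → G [13,11] → C [14,12] — 10 bases in the same relative order in both. dp[15][12] = 10 confirms this is the maximum.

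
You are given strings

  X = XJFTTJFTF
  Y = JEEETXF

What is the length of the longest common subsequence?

3

One common subsequence of length 3: J (X #2, Y #1), T (X #4, Y #5), F (X #9, Y #7). The LCS DP gives dp[9][7] = 3, so this is optimal.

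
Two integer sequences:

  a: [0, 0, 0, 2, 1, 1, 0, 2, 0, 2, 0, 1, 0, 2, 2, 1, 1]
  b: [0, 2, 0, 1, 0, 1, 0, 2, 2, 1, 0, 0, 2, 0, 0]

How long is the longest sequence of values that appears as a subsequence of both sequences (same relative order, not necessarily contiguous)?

Taking 0 [1,3], 0 [2,5], 0 [3,7], 2 [4,9], 1 [6,10], 0 [7,11], 0 [9,12], 2 [10,13], 0 [11,14], 0 [13,15] gives a common subsequence of length 10, and the DP table's final entry dp[17][15] is also 10, so no common subsequence is longer.

10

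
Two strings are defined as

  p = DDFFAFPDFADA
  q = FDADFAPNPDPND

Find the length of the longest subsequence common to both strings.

7

Taking D at p[1]=q[2]; then D at p[2]=q[4]; then F at p[4]=q[5]; then A at p[5]=q[6]; then P at p[7]=q[9]; then D at p[8]=q[10]; then D at p[11]=q[13] gives a common subsequence of length 7. Since dp[12][13] = 7, nothing longer is possible.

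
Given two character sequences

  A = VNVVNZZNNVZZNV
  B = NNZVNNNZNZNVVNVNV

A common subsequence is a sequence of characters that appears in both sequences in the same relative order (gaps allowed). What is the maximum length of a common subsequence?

10

Pick V (A #1, B #4), then N (A #2, B #6), then N (A #5, B #7), then Z (A #6, B #8), then Z (A #7, B #10), then N (A #8, B #11), then N (A #9, B #14), then V (A #10, B #15), then N (A #13, B #16), then V (A #14, B #17); all 10 characters appear in both, in order. dp[14][17] = 10 confirms this is the maximum.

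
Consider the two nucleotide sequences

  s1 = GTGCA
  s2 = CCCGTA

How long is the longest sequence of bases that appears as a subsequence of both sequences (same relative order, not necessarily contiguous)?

3

Pick G (s1 #1, s2 #4), then T (s1 #2, s2 #5), then A (s1 #5, s2 #6); all 3 bases appear in both, in order, and the DP table's final entry dp[5][6] is also 3, so no common subsequence is longer.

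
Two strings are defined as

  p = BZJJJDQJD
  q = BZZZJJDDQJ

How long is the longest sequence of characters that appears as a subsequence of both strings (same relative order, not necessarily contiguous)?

Match B [1,1] → Z [2,4] → J [3,5] → J [4,6] → D [6,8] → Q [7,9] → J [8,10] — 7 characters in the same relative order in both. The LCS DP gives dp[9][10] = 7, so this is optimal.

7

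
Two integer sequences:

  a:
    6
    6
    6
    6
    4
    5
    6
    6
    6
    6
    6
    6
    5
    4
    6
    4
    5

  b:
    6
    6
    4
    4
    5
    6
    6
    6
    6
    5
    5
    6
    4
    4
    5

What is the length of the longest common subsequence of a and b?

12

Match 6 [1,1]; then 6 [2,2]; then 4 [5,4]; then 5 [6,5]; then 6 [7,6]; then 6 [8,7]; then 6 [9,8]; then 6 [10,9]; then 6 [12,12]; then 4 [14,13]; then 4 [16,14]; then 5 [17,15] — 12 values in the same relative order in both, and the DP table's final entry dp[17][15] is also 12, so no common subsequence is longer.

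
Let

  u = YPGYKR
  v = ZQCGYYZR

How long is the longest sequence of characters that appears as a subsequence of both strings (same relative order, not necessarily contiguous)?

Match Y [1,5], Y [4,6], R [6,8] — 3 characters in the same relative order in both. The LCS DP gives dp[6][8] = 3, so this is optimal.

3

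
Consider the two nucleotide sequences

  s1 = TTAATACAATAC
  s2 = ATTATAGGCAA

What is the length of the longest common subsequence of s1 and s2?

8

Let dp[i][j] be the LCS length of the first i bases of s1 and the first j bases of s2. dp[i][j] = dp[i-1][j-1]+1 when the i-th and j-th bases match, else max(dp[i-1][j], dp[i][j-1]).
    ·  A  T  T  A  T  A  G  G  C  A  A
 ·  0  0  0  0  0  0  0  0  0  0  0  0
 T  0  0  1  1  1  1  1  1  1  1  1  1
 T  0  0  1  2  2  2  2  2  2  2  2  2
 A  0  1  1  2  3  3  3  3  3  3  3  3
 A  0  1  1  2  3  3  4  4  4  4  4  4
 T  0  1  2  2  3  4  4  4  4  4  4  4
 A  0  1  2  2  3  4  5  5  5  5  5  5
 C  0  1  2  2  3  4  5  5  5  6  6  6
 A  0  1  2  2  3  4  5  5  5  6  7  7
 A  0  1  2  2  3  4  5  5  5  6  7  8
 T  0  1  2  3  3  4  5  5  5  6  7  8
 A  0  1  2  3  4  4  5  5  5  6  7  8
 C  0  1  2  3  4  4  5  5  5  6  7  8
dp[12][11] = 8. One LCS (by backtracking along matches): TTATACAA.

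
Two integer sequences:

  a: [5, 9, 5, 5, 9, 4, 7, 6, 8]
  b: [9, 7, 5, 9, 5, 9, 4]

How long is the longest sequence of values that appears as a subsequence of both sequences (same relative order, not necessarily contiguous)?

5

Match 5 (a #1, b #3), then 9 (a #2, b #4), then 5 (a #4, b #5), then 9 (a #5, b #6), then 4 (a #6, b #7) — 5 values in the same relative order in both. Since dp[9][7] = 5, nothing longer is possible.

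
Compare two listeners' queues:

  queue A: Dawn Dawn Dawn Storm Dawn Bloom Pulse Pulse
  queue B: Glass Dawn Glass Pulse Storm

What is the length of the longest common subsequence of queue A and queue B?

Taking Dawn at queue A[1]=queue B[2], Storm at queue A[4]=queue B[5] gives a common subsequence of length 2. dp[8][5] = 2 confirms this is the maximum.

2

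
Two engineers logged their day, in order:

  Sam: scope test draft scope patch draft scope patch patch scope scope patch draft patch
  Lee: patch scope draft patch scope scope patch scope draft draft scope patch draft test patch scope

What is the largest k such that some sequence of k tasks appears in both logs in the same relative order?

10

Pick scope [1,2], draft [3,3], scope [4,5], scope [7,6], patch [9,7], scope [10,8], scope [11,11], patch [12,12], draft [13,13], patch [14,15]; all 10 tasks appear in both, in order. Since dp[14][16] = 10, nothing longer is possible.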